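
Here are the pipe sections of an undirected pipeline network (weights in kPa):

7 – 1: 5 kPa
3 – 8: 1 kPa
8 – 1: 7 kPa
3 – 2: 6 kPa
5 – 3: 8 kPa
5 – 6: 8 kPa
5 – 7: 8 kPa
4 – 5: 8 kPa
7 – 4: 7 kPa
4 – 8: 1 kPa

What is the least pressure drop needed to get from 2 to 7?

15 kPa

Shortest distances from 2:
2: 0
3: 6  (via 2)
8: 7  (via 3)
4: 8  (via 8)
1: 14  (via 8)
5: 14  (via 3)
7: 15  (via 4)
Shortest route: 2–3–8–4–7 = 15 kPa.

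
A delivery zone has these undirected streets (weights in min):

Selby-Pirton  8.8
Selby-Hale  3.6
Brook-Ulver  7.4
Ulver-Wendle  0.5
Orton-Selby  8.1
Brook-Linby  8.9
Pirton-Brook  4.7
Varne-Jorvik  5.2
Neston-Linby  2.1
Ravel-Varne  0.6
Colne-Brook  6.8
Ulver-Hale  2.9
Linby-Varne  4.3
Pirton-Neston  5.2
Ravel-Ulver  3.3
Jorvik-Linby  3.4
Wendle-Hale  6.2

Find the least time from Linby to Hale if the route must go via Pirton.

19.7 min

Best Linby to Pirton: Linby → Neston → Pirton costing 7.3
Best Pirton to Hale: Pirton → Selby → Hale costing 12.4
Total via Pirton: 7.3 + 12.4 = 19.7 min.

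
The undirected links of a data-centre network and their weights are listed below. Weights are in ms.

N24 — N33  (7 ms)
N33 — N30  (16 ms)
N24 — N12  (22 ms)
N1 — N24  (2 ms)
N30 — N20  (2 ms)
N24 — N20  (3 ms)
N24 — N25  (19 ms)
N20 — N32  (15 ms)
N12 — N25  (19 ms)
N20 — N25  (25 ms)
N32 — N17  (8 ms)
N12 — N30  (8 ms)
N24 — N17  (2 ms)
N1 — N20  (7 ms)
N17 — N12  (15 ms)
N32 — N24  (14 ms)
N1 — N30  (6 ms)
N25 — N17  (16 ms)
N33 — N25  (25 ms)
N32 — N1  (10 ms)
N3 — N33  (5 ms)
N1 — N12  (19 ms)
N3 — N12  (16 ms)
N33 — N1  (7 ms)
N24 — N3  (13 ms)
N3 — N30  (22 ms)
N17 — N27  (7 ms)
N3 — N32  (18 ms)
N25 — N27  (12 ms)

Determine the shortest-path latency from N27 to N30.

14 ms

Enumerating some paths:
N27–N17–N24–N1–N30: 7+2+2+6 = 17
N27–N17–N24–N20–N30: 7+2+3+2 = 14
The minimum is 14 ms via N27–N17–N24–N20–N30.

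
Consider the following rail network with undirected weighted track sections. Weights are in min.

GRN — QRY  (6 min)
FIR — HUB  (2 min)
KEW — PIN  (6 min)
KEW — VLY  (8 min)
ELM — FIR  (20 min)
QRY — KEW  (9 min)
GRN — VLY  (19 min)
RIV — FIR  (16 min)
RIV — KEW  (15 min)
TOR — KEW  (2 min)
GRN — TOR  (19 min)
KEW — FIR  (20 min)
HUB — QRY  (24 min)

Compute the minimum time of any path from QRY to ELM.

Compare a few routes:
QRY–KEW–FIR–ELM: 9+20+20 = 49
QRY–HUB–FIR–ELM: 24+2+20 = 46
The minimum is 46 min via QRY–HUB–FIR–ELM.

46 min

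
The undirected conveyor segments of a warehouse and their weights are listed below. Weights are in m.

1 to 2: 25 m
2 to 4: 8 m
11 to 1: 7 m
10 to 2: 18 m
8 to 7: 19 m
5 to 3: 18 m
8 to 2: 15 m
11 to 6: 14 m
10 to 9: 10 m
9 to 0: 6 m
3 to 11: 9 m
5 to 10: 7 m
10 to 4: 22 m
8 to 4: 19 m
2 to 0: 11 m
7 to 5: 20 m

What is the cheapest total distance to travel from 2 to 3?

41 m

Candidate routes:
2–0–9–10–5–3: 11+6+10+7+18 = 52
2–10–5–3: 18+7+18 = 43
2–1–11–3: 25+7+9 = 41
Cheapest is 2–1–11–3 at 41 m.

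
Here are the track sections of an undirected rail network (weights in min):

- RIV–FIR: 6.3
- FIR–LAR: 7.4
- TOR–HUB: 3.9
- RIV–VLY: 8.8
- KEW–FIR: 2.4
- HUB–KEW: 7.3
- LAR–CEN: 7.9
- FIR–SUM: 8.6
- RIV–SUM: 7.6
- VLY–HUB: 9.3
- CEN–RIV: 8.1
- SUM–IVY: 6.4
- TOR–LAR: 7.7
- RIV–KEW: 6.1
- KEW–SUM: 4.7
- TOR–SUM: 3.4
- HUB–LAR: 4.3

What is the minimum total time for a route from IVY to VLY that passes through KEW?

Best IVY to KEW: IVY → SUM → KEW costing 11.1
Best KEW to VLY: KEW → RIV → VLY costing 14.9
Total via KEW: 11.1 + 14.9 = 26 min.

26 min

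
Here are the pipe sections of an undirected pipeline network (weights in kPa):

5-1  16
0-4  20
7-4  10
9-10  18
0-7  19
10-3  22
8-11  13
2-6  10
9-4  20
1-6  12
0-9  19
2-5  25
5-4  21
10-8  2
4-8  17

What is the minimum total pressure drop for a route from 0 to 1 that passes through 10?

Shortest 0→10: 0 → 9 → 10 = 37
Best 10 to 1: 10 → 8 → 4 → 5 → 1 costing 56
Total via 10: 37 + 56 = 93 kPa.

93 kPa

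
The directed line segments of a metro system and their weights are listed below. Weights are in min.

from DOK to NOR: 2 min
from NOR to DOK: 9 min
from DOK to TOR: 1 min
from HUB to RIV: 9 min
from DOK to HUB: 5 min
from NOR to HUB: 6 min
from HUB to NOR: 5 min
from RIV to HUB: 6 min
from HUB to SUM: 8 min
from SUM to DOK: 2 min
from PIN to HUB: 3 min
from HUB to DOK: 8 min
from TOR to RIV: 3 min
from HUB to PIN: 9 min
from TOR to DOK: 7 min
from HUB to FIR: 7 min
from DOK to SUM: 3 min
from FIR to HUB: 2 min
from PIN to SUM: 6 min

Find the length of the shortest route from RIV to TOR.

15 min

Compare a few routes:
RIV - HUB - PIN - SUM - DOK - TOR: 6+9+6+2+1 = 24
RIV - HUB - DOK - TOR: 6+8+1 = 15
RIV - HUB - SUM - DOK - TOR: 6+8+2+1 = 17
RIV - HUB - NOR - DOK - TOR: 6+5+9+1 = 21
Cheapest is RIV - HUB - DOK - TOR at 15 min.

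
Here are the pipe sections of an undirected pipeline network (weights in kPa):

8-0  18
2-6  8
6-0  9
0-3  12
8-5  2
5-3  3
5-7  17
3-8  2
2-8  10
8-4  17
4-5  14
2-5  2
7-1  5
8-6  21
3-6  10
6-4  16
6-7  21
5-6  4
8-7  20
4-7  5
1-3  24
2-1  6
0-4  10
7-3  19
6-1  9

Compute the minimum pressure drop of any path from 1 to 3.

11 kPa

Candidate routes:
1 → 2 → 5 → 3: 6+2+3 = 11
1 → 2 → 5 → 8 → 3: 6+2+2+2 = 12
1 → 6 → 5 → 3: 9+4+3 = 16
Cheapest is 1 → 2 → 5 → 3 at 11 kPa.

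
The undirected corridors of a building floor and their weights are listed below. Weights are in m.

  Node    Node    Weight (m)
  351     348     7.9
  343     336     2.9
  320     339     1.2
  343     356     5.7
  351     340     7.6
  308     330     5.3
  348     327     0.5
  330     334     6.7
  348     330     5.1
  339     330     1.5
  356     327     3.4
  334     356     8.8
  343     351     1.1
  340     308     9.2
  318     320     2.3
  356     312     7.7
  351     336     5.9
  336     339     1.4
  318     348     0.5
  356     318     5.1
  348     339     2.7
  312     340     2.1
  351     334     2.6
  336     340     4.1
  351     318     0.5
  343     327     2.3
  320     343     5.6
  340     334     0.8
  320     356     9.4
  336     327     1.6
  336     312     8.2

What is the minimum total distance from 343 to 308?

Compare a few routes:
343–351–318–320–339–330–308: 1.1+0.5+2.3+1.2+1.5+5.3 = 11.9
343–336–339–330–308: 2.9+1.4+1.5+5.3 = 11.1
343–351–318–348–339–330–308: 1.1+0.5+0.5+2.7+1.5+5.3 = 11.6
The minimum is 11.1 m via 343–336–339–330–308.

11.1 m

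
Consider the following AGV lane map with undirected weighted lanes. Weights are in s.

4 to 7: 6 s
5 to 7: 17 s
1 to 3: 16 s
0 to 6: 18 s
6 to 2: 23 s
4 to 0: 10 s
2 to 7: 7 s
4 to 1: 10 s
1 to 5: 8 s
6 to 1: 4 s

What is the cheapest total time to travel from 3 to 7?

Settle nodes by increasing distance from 3:
3: 0
1: 16  (via 3)
6: 20  (via 1)
5: 24  (via 1)
4: 26  (via 1)
7: 32  (via 4)
Shortest route: 3 → 1 → 4 → 7 = 32 s.

32 s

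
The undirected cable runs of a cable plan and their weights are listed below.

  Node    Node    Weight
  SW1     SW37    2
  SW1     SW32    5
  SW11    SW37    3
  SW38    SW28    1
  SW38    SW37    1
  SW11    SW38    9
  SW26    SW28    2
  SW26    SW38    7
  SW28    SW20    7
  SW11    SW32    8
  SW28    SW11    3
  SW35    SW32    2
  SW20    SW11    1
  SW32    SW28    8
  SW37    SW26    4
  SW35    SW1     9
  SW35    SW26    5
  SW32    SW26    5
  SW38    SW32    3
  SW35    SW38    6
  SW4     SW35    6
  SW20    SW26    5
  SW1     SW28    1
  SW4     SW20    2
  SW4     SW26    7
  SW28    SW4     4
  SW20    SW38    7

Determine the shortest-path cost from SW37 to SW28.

Enumerating some paths:
SW37 - SW38 - SW28: 1+1 = 2
SW37 - SW1 - SW28: 2+1 = 3
Cheapest is SW37 - SW38 - SW28 at 2.

2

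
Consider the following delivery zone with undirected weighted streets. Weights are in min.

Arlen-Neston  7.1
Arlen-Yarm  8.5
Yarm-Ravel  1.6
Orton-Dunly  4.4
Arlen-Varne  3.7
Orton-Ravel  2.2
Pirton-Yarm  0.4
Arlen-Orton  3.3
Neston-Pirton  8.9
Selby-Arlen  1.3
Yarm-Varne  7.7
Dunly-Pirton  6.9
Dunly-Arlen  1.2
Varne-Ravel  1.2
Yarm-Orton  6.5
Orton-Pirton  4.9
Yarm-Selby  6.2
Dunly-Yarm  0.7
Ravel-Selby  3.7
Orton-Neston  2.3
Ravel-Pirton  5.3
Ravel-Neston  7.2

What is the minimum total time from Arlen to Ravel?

3.5 min

Shortest distances from Arlen:
Arlen: 0
Dunly: 1.2  (via Arlen)
Selby: 1.3  (via Arlen)
Yarm: 1.9  (via Dunly)
Pirton: 2.3  (via Yarm)
Orton: 3.3  (via Arlen)
Ravel: 3.5  (via Yarm)
Shortest route: Arlen–Dunly–Yarm–Ravel = 3.5 min.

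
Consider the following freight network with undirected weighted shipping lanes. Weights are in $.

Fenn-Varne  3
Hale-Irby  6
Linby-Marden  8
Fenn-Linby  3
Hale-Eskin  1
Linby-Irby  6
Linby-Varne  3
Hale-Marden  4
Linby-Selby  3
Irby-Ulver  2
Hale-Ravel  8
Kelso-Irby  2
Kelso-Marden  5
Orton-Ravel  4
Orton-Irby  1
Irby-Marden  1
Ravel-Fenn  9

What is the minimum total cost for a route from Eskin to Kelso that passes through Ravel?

$16

Shortest Eskin→Ravel: Eskin–Hale–Ravel = 9
Best Ravel to Kelso: Ravel–Orton–Irby–Kelso costing 7
Total via Ravel: 9 + 7 = $16.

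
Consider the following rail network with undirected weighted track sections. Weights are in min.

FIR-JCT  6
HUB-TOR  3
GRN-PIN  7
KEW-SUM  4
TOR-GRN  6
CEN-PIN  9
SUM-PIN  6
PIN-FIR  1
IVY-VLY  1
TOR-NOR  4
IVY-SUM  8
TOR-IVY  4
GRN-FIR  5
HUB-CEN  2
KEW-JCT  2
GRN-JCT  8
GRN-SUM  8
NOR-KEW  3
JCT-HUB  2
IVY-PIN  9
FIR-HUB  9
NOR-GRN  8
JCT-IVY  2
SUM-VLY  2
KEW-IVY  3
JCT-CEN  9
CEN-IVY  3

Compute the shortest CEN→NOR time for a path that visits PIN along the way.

Best CEN to PIN: CEN → PIN costing 9
Shortest PIN→NOR: PIN → FIR → JCT → KEW → NOR = 12
Total via PIN: 9 + 12 = 21 min.

21 min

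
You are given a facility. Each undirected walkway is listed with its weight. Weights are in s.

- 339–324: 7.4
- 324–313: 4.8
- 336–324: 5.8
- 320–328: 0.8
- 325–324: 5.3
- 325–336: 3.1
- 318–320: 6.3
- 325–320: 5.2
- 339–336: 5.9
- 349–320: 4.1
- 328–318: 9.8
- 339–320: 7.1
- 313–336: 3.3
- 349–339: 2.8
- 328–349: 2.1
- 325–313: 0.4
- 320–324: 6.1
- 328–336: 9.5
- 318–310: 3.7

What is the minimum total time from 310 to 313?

Candidate routes:
310–318–328–320–325–313: 3.7+9.8+0.8+5.2+0.4 = 19.9
310–318–320–325–313: 3.7+6.3+5.2+0.4 = 15.6
310–318–320–324–313: 3.7+6.3+6.1+4.8 = 20.9
Cheapest is 310–318–320–325–313 at 15.6 s.

15.6 s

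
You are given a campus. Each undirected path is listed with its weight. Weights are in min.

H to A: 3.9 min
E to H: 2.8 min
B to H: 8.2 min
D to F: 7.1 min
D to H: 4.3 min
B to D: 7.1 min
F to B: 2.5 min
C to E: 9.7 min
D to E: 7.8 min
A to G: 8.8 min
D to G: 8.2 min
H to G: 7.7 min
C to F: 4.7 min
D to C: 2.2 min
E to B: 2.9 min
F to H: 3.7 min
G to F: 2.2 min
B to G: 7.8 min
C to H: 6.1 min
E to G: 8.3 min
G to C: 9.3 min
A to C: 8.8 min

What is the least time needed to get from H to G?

Settle nodes by increasing distance from H:
H: 0
E: 2.8  (via H)
F: 3.7  (via H)
A: 3.9  (via H)
D: 4.3  (via H)
B: 5.7  (via E)
G: 5.9  (via F)
Shortest route: H → F → G = 5.9 min.

5.9 min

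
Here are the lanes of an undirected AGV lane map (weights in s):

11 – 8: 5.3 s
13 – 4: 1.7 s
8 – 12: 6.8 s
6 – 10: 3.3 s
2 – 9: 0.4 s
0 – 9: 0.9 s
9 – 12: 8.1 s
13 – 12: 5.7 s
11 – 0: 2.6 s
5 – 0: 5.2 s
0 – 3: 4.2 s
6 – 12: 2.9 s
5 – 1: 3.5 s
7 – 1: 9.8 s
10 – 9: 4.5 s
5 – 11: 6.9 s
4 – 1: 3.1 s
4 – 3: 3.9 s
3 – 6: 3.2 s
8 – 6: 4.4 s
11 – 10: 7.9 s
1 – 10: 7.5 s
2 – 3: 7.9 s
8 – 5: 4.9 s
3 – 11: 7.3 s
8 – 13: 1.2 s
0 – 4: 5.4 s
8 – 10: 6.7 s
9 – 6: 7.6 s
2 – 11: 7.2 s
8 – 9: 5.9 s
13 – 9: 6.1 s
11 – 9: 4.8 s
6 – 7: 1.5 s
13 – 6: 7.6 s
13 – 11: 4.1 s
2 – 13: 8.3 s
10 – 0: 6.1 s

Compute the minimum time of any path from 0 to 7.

8.9 s

Running Dijkstra from 0:
0: 0
9: 0.9  (via 0)
2: 1.3  (via 9)
11: 2.6  (via 0)
3: 4.2  (via 0)
5: 5.2  (via 0)
4: 5.4  (via 0)
10: 5.4  (via 9)
13: 6.7  (via 11)
8: 6.8  (via 9)
6: 7.4  (via 3)
1: 8.5  (via 4)
7: 8.9  (via 6)
Shortest route: 0 → 3 → 6 → 7 = 8.9 s.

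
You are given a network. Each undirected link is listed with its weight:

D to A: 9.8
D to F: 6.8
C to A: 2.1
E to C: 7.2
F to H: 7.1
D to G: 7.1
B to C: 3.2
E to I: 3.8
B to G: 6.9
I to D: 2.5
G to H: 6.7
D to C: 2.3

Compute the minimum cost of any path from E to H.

Running Dijkstra from E:
E: 0
I: 3.8  (via E)
D: 6.3  (via I)
C: 7.2  (via E)
A: 9.3  (via C)
B: 10.4  (via C)
F: 13.1  (via D)
G: 13.4  (via D)
H: 20.1  (via G)
Shortest route: E–I–D–G–H = 20.1.

20.1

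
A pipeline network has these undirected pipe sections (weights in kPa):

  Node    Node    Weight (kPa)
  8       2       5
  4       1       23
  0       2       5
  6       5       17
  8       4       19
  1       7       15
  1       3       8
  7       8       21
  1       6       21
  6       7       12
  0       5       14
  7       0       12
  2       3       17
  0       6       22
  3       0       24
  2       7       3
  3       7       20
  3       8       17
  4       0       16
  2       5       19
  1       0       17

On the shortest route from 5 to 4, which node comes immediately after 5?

Compare a few routes:
5–2–0–4: 19+5+16 = 40
5–0–4: 14+16 = 30
5–2–8–4: 19+5+19 = 43
5–0–2–8–4: 14+5+5+19 = 43
Cheapest is 5–0–4 at 30 kPa.
So from 5 the first move is to 0.

0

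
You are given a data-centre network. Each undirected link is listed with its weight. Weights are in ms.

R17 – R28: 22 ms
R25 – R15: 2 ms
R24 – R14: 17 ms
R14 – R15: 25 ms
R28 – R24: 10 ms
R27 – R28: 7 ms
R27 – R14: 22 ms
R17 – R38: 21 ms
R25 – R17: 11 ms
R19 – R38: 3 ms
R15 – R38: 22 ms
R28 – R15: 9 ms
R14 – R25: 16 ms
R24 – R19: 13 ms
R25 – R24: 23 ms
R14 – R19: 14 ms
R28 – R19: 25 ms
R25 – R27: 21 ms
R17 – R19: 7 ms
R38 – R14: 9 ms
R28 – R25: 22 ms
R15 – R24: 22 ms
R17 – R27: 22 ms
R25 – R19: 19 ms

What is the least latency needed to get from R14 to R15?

Candidate routes:
R14 - R25 - R15: 16+2 = 18
R14 - R38 - R15: 9+22 = 31
R14 - R15: 25 = 25
The minimum is 18 ms via R14 - R25 - R15.

18 ms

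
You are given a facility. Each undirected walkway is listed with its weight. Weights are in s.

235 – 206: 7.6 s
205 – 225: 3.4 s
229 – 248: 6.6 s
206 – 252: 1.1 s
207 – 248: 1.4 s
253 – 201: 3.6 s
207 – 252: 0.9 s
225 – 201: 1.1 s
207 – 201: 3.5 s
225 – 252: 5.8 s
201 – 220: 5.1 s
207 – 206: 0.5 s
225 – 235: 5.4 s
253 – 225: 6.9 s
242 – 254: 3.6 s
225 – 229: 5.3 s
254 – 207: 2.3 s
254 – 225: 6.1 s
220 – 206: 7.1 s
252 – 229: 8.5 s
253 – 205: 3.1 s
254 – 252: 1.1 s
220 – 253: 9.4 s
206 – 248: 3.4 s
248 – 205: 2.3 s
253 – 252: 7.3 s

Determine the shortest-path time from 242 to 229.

Running Dijkstra from 242:
242: 0
254: 3.6  (via 242)
252: 4.7  (via 254)
207: 5.6  (via 252)
206: 5.8  (via 252)
248: 7  (via 207)
201: 9.1  (via 207)
205: 9.3  (via 248)
225: 9.7  (via 254)
253: 12  (via 252)
220: 12.9  (via 206)
229: 13.2  (via 252)
Shortest route: 242–254–252–229 = 13.2 s.

13.2 s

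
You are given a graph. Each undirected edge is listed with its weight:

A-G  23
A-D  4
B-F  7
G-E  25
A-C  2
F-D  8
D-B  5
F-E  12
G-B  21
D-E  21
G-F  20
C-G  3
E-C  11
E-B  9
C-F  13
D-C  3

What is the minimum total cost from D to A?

4

Candidate routes:
D - A: 4 = 4
D - C - A: 3+2 = 5
Cheapest is D - A at 4.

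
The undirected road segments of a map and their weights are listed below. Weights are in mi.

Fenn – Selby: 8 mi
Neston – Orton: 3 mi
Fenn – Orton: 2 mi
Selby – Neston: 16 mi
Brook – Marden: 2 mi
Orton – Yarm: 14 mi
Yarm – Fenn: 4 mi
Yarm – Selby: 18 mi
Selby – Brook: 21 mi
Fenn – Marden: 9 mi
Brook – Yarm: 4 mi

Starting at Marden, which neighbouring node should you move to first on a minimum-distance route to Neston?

Fenn

Compare a few routes:
Marden - Fenn - Orton - Neston: 9+2+3 = 14
Marden - Brook - Yarm - Fenn - Orton - Neston: 2+4+4+2+3 = 15
The minimum is 14 mi via Marden - Fenn - Orton - Neston.
So from Marden the first move is to Fenn.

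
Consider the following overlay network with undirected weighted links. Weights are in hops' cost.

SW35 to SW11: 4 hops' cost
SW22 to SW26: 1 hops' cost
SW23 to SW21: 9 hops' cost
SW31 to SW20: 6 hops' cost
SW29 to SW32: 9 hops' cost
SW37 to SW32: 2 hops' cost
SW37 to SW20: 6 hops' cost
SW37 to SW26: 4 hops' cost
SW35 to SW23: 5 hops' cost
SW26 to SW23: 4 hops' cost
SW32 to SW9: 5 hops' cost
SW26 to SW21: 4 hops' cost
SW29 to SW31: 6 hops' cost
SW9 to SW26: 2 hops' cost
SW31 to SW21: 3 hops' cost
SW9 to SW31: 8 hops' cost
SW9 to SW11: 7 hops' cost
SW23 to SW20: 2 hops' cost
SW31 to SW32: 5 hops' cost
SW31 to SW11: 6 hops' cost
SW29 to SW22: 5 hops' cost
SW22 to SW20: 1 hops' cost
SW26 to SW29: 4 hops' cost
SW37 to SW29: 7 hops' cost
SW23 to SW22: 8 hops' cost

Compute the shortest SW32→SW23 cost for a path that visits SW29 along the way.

17 hops' cost

Best SW32 to SW29: SW32 → SW29 costing 9
Shortest SW29→SW23: SW29 → SW26 → SW23 = 8
Total via SW29: 9 + 8 = 17 hops' cost.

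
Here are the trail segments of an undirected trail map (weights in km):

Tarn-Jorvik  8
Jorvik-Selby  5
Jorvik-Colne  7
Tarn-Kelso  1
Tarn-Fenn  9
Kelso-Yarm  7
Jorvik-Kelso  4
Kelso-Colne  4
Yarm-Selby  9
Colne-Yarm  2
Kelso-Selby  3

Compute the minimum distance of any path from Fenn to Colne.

14 km

Compare a few routes:
Fenn - Tarn - Kelso - Yarm - Colne: 9+1+7+2 = 19
Fenn - Tarn - Kelso - Colne: 9+1+4 = 14
Fenn - Tarn - Kelso - Jorvik - Colne: 9+1+4+7 = 21
Cheapest is Fenn - Tarn - Kelso - Colne at 14 km.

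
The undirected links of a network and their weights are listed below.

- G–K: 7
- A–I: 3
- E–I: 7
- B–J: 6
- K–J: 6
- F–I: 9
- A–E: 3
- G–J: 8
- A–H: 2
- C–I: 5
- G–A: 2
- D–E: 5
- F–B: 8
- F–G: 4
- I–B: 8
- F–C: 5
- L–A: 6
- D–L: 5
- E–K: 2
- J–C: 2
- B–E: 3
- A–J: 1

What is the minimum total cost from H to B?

8

Running Dijkstra from H:
H: 0
A: 2  (via H)
J: 3  (via A)
G: 4  (via A)
C: 5  (via J)
E: 5  (via A)
I: 5  (via A)
K: 7  (via E)
B: 8  (via E)
Shortest route: H–A–E–B = 8.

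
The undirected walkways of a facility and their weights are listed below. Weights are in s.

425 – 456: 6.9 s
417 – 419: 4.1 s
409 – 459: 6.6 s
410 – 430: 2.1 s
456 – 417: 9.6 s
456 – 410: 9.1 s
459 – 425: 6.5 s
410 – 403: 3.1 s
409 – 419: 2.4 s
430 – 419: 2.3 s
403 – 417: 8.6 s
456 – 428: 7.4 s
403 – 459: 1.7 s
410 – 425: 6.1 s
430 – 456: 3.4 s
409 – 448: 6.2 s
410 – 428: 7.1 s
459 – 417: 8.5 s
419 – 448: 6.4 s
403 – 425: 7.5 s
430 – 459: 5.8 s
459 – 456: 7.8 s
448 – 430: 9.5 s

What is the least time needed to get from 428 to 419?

Settle nodes by increasing distance from 428:
428: 0
410: 7.1  (via 428)
456: 7.4  (via 428)
430: 9.2  (via 410)
403: 10.2  (via 410)
419: 11.5  (via 430)
Shortest route: 428–410–430–419 = 11.5 s.

11.5 s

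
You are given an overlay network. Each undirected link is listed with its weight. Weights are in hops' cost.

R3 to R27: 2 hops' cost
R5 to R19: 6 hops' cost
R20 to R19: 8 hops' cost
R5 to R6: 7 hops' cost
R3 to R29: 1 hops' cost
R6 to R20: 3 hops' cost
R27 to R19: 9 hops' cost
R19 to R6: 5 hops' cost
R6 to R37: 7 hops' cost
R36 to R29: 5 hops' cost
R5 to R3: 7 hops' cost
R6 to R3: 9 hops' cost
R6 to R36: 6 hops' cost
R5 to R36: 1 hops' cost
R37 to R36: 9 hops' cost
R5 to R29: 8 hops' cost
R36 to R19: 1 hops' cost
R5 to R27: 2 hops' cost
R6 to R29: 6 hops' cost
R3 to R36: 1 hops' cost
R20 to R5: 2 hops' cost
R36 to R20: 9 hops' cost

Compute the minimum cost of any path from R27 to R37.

Settle nodes by increasing distance from R27:
R27: 0
R3: 2  (via R27)
R5: 2  (via R27)
R36: 3  (via R3)
R29: 3  (via R3)
R19: 4  (via R36)
R20: 4  (via R5)
R6: 7  (via R20)
R37: 12  (via R36)
Shortest route: R27–R3–R36–R37 = 12 hops' cost.

12 hops' cost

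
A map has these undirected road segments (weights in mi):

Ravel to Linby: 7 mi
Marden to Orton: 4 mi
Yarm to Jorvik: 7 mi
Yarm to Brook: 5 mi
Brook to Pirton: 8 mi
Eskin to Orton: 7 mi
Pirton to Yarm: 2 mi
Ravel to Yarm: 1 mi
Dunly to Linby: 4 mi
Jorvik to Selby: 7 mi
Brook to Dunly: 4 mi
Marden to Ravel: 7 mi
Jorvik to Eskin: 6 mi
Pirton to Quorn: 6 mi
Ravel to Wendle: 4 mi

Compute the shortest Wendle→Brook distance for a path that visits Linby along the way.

Best Wendle to Linby: Wendle → Ravel → Linby costing 11
Shortest Linby→Brook: Linby → Dunly → Brook = 8
Total via Linby: 11 + 8 = 19 mi.

19 mi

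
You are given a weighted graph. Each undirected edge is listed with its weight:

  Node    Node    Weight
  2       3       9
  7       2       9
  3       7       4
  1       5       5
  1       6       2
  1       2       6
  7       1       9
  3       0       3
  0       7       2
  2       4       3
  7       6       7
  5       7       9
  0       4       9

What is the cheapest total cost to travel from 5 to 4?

Enumerating some paths:
5 - 7 - 2 - 4: 9+9+3 = 21
5 - 1 - 2 - 4: 5+6+3 = 14
5 - 7 - 0 - 4: 9+2+9 = 20
Cheapest is 5 - 1 - 2 - 4 at 14.

14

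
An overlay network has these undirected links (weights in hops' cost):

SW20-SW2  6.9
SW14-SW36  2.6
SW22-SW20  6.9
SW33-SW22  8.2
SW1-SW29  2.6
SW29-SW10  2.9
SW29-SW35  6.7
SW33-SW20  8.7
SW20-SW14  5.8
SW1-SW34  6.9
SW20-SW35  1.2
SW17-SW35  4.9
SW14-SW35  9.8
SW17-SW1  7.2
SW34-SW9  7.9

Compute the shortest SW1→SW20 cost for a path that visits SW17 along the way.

13.3 hops' cost

Best SW1 to SW17: SW1–SW17 costing 7.2
Shortest SW17→SW20: SW17–SW35–SW20 = 6.1
Total via SW17: 7.2 + 6.1 = 13.3 hops' cost.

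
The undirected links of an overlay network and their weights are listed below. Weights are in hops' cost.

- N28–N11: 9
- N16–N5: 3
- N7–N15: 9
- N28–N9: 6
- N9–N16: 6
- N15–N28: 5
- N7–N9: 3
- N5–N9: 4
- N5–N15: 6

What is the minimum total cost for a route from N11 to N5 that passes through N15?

20 hops' cost

Best N11 to N15: N11 → N28 → N15 costing 14
Shortest N15→N5: N15 → N5 = 6
Total via N15: 14 + 6 = 20 hops' cost.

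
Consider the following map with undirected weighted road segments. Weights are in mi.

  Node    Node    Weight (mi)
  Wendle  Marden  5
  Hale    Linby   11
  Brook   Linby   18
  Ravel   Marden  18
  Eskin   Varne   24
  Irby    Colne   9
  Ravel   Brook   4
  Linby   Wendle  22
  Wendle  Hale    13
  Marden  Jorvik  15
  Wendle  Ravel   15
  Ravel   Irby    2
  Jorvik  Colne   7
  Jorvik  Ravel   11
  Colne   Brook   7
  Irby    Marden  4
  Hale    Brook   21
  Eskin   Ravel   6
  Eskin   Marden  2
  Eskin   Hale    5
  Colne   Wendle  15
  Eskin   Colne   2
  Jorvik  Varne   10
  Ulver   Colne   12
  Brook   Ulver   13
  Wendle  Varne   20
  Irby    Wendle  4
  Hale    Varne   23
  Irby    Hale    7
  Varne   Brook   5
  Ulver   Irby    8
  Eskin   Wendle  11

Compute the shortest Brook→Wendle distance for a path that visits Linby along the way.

Best Brook to Linby: Brook → Linby costing 18
Best Linby to Wendle: Linby → Wendle costing 22
Total via Linby: 18 + 22 = 40 mi.

40 mi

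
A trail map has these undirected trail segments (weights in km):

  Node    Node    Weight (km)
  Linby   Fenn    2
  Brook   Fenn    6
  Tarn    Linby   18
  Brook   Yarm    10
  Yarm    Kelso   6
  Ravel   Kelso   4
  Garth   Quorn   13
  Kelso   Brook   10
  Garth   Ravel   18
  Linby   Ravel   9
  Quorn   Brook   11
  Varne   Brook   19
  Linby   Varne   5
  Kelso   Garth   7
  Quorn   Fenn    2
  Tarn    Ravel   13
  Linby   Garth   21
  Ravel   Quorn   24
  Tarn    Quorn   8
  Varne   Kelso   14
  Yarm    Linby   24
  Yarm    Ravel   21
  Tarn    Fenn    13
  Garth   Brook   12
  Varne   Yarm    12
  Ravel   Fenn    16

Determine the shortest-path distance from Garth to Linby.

Candidate routes:
Garth–Kelso–Ravel–Linby: 7+4+9 = 20
Garth–Quorn–Fenn–Linby: 13+2+2 = 17
The minimum is 17 km via Garth–Quorn–Fenn–Linby.

17 km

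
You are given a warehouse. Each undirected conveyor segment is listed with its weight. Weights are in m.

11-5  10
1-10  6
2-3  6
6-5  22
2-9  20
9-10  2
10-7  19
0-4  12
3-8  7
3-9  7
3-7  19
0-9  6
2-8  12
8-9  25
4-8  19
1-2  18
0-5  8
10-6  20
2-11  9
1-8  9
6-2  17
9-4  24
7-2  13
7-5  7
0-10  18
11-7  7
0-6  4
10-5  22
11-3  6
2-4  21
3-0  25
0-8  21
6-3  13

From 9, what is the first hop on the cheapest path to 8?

3

Compare a few routes:
9 → 3 → 8: 7+7 = 14
9 → 8: 25 = 25
9 → 3 → 2 → 8: 7+6+12 = 25
9 → 10 → 1 → 8: 2+6+9 = 17
The minimum is 14 m via 9 → 3 → 8.
So from 9 the first move is to 3.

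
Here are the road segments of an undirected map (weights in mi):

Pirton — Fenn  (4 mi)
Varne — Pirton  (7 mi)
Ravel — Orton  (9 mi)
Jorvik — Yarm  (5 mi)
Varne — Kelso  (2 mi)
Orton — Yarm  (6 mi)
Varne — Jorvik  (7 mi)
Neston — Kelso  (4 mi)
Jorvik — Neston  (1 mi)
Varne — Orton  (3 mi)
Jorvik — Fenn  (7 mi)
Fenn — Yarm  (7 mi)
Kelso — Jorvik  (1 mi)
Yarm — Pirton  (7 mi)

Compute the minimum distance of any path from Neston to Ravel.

16 mi

Shortest distances from Neston:
Neston: 0
Jorvik: 1  (via Neston)
Kelso: 2  (via Jorvik)
Varne: 4  (via Kelso)
Yarm: 6  (via Jorvik)
Orton: 7  (via Varne)
Fenn: 8  (via Jorvik)
Pirton: 11  (via Varne)
Ravel: 16  (via Orton)
Shortest route: Neston → Jorvik → Kelso → Varne → Orton → Ravel = 16 mi.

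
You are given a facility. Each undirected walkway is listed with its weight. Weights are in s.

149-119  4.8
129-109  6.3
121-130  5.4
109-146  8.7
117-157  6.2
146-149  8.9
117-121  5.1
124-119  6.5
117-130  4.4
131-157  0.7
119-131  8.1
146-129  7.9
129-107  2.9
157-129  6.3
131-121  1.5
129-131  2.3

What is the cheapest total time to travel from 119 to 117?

14.7 s

Settle nodes by increasing distance from 119:
119: 0
149: 4.8  (via 119)
124: 6.5  (via 119)
131: 8.1  (via 119)
157: 8.8  (via 131)
121: 9.6  (via 131)
129: 10.4  (via 131)
107: 13.3  (via 129)
146: 13.7  (via 149)
117: 14.7  (via 121)
Shortest route: 119 → 131 → 121 → 117 = 14.7 s.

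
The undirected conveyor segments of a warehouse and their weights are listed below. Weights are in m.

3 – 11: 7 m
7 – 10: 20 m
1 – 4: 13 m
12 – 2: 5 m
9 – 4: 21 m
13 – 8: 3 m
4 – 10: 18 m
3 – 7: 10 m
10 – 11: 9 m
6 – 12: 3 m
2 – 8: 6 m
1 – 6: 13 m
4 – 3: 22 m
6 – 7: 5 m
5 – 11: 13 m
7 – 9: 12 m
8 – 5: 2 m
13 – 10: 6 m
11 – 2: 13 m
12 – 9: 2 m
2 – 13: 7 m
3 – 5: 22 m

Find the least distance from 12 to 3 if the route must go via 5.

33 m

Shortest 12→5: 12 → 2 → 8 → 5 = 13
Best 5 to 3: 5 → 11 → 3 costing 20
Total via 5: 13 + 20 = 33 m.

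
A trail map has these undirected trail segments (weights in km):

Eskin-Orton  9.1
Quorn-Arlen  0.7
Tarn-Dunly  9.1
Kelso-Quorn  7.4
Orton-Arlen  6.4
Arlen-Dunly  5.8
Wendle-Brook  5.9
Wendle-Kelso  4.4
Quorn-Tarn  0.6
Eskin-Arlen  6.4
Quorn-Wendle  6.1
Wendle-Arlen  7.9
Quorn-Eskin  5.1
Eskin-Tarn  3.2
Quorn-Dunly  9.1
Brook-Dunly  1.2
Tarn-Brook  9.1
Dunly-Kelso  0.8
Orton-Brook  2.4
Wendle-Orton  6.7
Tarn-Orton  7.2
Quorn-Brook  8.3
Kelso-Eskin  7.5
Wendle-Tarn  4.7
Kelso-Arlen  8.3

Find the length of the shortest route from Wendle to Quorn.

Compare a few routes:
Wendle - Arlen - Quorn: 7.9+0.7 = 8.6
Wendle - Quorn: 6.1 = 6.1
Wendle - Tarn - Quorn: 4.7+0.6 = 5.3
Cheapest is Wendle - Tarn - Quorn at 5.3 km.

5.3 km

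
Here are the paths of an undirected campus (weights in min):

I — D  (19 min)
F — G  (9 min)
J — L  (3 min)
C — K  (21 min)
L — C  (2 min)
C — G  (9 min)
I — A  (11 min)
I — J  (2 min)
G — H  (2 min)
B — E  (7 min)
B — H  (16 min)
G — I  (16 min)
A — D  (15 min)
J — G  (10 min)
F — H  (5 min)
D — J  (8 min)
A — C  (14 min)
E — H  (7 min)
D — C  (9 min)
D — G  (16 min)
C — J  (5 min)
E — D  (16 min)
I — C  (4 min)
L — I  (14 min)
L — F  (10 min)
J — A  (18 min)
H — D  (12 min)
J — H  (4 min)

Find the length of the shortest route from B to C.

Candidate routes:
B → E → H → J → I → C: 7+7+4+2+4 = 24
B → E → H → J → C: 7+7+4+5 = 23
The minimum is 23 min via B → E → H → J → C.

23 min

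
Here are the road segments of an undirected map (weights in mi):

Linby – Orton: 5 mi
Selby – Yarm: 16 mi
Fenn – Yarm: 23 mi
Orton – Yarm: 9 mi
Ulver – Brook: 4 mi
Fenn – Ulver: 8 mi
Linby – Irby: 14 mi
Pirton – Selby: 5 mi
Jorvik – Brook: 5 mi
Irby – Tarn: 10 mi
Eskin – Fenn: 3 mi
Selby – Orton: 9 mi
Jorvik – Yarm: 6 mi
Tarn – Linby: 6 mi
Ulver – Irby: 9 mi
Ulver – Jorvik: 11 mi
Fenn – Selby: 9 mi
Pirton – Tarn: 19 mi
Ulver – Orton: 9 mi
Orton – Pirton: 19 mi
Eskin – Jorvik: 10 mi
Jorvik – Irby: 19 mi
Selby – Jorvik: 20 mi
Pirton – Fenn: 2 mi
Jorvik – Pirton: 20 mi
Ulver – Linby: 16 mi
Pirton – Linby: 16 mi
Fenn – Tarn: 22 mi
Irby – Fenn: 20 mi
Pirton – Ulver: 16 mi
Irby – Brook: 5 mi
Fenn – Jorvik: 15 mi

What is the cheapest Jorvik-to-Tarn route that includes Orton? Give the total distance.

Shortest Jorvik→Orton: Jorvik → Yarm → Orton = 15
Shortest Orton→Tarn: Orton → Linby → Tarn = 11
Total via Orton: 15 + 11 = 26 mi.

26 mi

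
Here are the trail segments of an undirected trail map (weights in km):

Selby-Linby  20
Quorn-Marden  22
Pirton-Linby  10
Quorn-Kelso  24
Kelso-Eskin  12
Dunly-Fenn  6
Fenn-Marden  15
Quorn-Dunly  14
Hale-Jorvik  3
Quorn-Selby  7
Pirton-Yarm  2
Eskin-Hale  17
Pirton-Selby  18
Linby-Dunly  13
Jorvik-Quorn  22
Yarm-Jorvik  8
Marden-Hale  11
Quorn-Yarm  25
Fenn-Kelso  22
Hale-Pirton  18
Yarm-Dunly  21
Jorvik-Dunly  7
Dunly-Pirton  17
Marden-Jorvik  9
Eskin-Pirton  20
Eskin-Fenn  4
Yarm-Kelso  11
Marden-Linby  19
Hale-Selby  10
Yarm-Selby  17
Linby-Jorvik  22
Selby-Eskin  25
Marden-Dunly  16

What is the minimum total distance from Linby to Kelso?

23 km

Settle nodes by increasing distance from Linby:
Linby: 0
Pirton: 10  (via Linby)
Yarm: 12  (via Pirton)
Dunly: 13  (via Linby)
Marden: 19  (via Linby)
Fenn: 19  (via Dunly)
Jorvik: 20  (via Yarm)
Selby: 20  (via Linby)
Hale: 23  (via Jorvik)
Eskin: 23  (via Fenn)
Kelso: 23  (via Yarm)
Shortest route: Linby–Pirton–Yarm–Kelso = 23 km.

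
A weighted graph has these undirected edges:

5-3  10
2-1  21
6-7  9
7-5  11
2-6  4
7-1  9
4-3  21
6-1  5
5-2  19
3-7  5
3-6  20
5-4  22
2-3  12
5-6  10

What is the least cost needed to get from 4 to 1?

Candidate routes:
4–5–6–1: 22+10+5 = 37
4–3–7–1: 21+5+9 = 35
Cheapest is 4–3–7–1 at 35.

35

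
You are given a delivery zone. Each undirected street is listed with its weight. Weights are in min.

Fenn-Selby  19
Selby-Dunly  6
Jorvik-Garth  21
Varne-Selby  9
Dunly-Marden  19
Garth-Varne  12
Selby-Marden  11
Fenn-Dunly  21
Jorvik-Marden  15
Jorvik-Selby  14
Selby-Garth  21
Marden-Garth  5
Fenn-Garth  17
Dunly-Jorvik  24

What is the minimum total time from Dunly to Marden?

17 min

Compare a few routes:
Dunly–Selby–Marden: 6+11 = 17
Dunly–Marden: 19 = 19
Dunly–Selby–Garth–Marden: 6+21+5 = 32
Dunly–Selby–Varne–Garth–Marden: 6+9+12+5 = 32
Cheapest is Dunly–Selby–Marden at 17 min.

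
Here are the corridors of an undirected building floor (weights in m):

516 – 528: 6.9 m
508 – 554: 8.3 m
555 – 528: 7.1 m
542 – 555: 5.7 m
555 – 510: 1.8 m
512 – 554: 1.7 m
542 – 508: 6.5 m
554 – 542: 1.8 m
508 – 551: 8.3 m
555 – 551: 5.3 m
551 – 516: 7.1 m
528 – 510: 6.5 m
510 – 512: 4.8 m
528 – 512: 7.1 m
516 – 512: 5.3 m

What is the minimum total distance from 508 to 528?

Enumerating some paths:
508 → 542 → 555 → 510 → 528: 6.5+5.7+1.8+6.5 = 20.5
508 → 554 → 512 → 528: 8.3+1.7+7.1 = 17.1
508 → 542 → 555 → 528: 6.5+5.7+7.1 = 19.3
Cheapest is 508 → 554 → 512 → 528 at 17.1 m.

17.1 m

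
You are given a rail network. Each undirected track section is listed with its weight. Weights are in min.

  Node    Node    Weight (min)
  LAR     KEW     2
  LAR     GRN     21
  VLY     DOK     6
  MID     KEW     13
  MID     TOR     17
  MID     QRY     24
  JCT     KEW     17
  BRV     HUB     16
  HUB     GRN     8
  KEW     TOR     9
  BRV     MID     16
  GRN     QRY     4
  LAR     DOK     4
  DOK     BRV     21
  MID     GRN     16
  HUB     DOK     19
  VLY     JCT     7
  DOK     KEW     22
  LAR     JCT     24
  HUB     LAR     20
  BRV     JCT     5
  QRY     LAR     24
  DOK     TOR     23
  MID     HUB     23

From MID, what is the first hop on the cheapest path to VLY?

Compare a few routes:
MID–KEW–JCT–VLY: 13+17+7 = 37
MID–BRV–JCT–VLY: 16+5+7 = 28
MID–KEW–LAR–DOK–VLY: 13+2+4+6 = 25
Cheapest is MID–KEW–LAR–DOK–VLY at 25 min.
So from MID the first move is to KEW.

KEW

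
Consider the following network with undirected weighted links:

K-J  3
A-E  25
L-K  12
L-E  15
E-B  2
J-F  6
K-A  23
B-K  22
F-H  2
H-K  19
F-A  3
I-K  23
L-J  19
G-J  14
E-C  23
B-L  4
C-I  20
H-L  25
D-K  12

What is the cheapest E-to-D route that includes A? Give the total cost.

Best E to A: E → A costing 25
Shortest A→D: A → F → J → K → D = 24
Total via A: 25 + 24 = 49.

49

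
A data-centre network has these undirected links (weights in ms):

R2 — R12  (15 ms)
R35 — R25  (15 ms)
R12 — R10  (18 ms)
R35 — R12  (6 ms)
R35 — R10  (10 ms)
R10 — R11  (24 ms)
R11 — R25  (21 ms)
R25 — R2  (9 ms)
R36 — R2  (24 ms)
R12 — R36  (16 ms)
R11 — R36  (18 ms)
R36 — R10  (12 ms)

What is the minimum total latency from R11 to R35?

Shortest distances from R11:
R11: 0
R36: 18  (via R11)
R25: 21  (via R11)
R10: 24  (via R11)
R2: 30  (via R25)
R12: 34  (via R36)
R35: 34  (via R10)
Shortest route: R11–R10–R35 = 34 ms.

34 ms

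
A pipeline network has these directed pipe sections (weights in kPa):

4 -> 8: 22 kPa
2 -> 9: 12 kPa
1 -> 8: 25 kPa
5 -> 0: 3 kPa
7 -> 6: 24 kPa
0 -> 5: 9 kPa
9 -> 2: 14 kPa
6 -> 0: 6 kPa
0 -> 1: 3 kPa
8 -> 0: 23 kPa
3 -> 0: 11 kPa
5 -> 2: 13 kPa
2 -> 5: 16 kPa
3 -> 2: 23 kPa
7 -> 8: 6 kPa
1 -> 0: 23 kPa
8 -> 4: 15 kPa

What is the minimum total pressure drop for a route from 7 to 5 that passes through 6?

39 kPa

Shortest 7→6: 7 → 6 = 24
Shortest 6→5: 6 → 0 → 5 = 15
Total via 6: 24 + 15 = 39 kPa.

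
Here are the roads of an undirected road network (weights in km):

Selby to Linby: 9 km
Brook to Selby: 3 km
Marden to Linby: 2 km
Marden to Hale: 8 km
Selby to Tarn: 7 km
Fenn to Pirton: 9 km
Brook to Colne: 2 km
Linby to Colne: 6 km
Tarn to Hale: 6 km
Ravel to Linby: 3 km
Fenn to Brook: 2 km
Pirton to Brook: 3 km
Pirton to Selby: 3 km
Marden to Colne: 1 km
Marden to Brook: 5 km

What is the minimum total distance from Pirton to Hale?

Enumerating some paths:
Pirton → Selby → Tarn → Hale: 3+7+6 = 16
Pirton → Brook → Colne → Marden → Hale: 3+2+1+8 = 14
Pirton → Brook → Marden → Hale: 3+5+8 = 16
Cheapest is Pirton → Brook → Colne → Marden → Hale at 14 km.

14 km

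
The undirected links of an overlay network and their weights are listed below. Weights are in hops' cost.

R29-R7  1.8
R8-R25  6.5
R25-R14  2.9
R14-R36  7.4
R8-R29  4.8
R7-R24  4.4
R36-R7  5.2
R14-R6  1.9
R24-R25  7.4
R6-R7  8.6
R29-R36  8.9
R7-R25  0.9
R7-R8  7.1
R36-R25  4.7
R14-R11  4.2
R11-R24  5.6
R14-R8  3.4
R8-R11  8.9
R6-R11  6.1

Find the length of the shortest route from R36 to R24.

Shortest distances from R36:
R36: 0
R25: 4.7  (via R36)
R7: 5.2  (via R36)
R29: 7  (via R7)
R14: 7.4  (via R36)
R6: 9.3  (via R14)
R24: 9.6  (via R7)
Shortest route: R36 → R7 → R24 = 9.6 hops' cost.

9.6 hops' cost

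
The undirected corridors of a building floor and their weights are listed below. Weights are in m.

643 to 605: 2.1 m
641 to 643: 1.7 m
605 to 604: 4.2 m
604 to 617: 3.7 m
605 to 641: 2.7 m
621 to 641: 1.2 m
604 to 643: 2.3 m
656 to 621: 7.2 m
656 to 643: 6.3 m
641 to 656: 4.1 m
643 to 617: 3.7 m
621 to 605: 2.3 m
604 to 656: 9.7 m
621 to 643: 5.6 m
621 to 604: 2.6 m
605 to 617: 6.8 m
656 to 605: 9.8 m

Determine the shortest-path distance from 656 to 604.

7.9 m

Running Dijkstra from 656:
656: 0
641: 4.1  (via 656)
621: 5.3  (via 641)
643: 5.8  (via 641)
605: 6.8  (via 641)
604: 7.9  (via 621)
Shortest route: 656 → 641 → 621 → 604 = 7.9 m.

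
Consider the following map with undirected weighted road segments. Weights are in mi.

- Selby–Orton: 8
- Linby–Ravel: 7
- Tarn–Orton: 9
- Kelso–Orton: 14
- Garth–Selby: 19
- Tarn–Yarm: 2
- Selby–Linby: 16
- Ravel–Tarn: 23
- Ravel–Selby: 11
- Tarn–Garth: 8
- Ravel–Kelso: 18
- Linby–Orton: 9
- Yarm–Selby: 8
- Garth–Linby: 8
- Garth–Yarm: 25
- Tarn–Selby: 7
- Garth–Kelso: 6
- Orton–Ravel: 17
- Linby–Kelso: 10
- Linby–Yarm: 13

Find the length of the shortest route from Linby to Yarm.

13 mi

Settle nodes by increasing distance from Linby:
Linby: 0
Ravel: 7  (via Linby)
Garth: 8  (via Linby)
Orton: 9  (via Linby)
Kelso: 10  (via Linby)
Yarm: 13  (via Linby)
Shortest route: Linby → Yarm = 13 mi.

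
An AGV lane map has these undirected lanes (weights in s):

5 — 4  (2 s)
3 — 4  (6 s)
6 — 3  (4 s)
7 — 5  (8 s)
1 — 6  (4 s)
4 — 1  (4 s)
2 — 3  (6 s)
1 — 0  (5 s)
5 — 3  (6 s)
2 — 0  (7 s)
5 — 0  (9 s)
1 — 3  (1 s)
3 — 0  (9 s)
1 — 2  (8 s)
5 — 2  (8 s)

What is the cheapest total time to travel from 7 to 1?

Running Dijkstra from 7:
7: 0
5: 8  (via 7)
4: 10  (via 5)
1: 14  (via 4)
Shortest route: 7–5–4–1 = 14 s.

14 s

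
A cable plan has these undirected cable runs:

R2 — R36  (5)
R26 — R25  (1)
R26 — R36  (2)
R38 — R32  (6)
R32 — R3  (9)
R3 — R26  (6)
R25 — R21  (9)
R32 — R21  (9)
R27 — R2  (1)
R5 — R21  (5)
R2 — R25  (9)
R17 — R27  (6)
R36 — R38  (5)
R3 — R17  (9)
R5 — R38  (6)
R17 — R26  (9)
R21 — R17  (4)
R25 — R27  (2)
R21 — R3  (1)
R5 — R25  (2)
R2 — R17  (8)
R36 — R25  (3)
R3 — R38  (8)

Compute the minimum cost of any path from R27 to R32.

Settle nodes by increasing distance from R27:
R27: 0
R2: 1  (via R27)
R25: 2  (via R27)
R26: 3  (via R25)
R5: 4  (via R25)
R36: 5  (via R25)
R17: 6  (via R27)
R21: 9  (via R5)
R3: 9  (via R26)
R38: 10  (via R5)
R32: 16  (via R38)
Shortest route: R27–R25–R5–R38–R32 = 16.

16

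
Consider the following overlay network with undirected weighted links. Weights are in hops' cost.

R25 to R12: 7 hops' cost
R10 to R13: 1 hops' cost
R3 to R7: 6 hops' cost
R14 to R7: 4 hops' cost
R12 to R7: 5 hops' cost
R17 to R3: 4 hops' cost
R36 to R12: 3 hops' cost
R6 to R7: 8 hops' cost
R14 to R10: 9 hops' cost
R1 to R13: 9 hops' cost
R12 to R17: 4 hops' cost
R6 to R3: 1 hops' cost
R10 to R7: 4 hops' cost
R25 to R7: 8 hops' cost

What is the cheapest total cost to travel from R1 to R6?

Running Dijkstra from R1:
R1: 0
R13: 9  (via R1)
R10: 10  (via R13)
R7: 14  (via R10)
R14: 18  (via R7)
R12: 19  (via R7)
R3: 20  (via R7)
R6: 21  (via R3)
Shortest route: R1–R13–R10–R7–R3–R6 = 21 hops' cost.

21 hops' cost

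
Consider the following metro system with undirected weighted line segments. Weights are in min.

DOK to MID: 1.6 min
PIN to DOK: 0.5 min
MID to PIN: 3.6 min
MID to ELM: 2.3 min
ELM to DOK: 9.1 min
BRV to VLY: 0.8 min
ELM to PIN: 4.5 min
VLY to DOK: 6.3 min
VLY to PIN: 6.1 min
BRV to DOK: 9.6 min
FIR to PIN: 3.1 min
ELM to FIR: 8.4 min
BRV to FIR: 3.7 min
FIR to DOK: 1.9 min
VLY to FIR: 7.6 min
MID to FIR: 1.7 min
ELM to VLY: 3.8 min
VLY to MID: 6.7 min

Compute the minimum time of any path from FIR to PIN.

2.4 min

Settle nodes by increasing distance from FIR:
FIR: 0
MID: 1.7  (via FIR)
DOK: 1.9  (via FIR)
PIN: 2.4  (via DOK)
Shortest route: FIR → DOK → PIN = 2.4 min.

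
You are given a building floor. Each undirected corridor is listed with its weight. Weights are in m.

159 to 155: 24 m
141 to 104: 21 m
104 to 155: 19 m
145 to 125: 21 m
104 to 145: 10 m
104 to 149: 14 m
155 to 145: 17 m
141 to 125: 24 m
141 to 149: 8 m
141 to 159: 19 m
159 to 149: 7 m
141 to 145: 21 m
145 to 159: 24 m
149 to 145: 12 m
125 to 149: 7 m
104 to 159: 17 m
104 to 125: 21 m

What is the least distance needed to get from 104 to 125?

21 m

Candidate routes:
104 → 145 → 149 → 125: 10+12+7 = 29
104 → 159 → 149 → 125: 17+7+7 = 31
104 → 125: 21 = 21
Cheapest is 104 → 125 at 21 m.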